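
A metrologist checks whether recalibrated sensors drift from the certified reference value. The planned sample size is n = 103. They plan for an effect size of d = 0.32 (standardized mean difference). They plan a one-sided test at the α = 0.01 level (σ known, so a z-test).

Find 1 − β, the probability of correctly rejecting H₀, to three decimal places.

Noncentrality parameter: δ = d·√n = 0.32 × √103 = 3.2476
Critical value for a one-sided test at α = 0.01: z_α = 2.326.
Power = P(Z > 2.326 − δ) = Φ(0.921) = 0.8216.

Power ≈ 0.822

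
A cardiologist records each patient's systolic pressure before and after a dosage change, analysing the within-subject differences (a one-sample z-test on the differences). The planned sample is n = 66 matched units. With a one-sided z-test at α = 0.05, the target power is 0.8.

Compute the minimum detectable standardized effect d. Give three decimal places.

Required noncentrality: δ = z_{0.05} + z_{0.20} = 1.645 + 0.842 = 2.486.
δ = d·√n ⇒ d = δ/√n = 2.486/√66 = 0.3061.

d ≈ 0.306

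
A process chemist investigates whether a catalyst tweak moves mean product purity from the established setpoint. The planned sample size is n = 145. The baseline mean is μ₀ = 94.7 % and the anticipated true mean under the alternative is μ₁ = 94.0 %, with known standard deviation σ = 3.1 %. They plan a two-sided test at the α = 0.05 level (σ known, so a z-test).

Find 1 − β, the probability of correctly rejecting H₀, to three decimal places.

Power ≈ 0.776

Standardized effect: d = |μ₁ − μ₀| / σ = |94.0 − 94.7| / 3.1 = 0.2258
Noncentrality parameter: δ = d·√n = 0.2258 × √145 = 2.7191
Two-sided α = 0.05 → critical value z_{0.025} = 1.960.
Power = Φ(δ − 1.960) + Φ(−δ − 1.960) = Φ(0.759) + Φ(-4.679) = 0.7761 + 0.0000 = 0.7761.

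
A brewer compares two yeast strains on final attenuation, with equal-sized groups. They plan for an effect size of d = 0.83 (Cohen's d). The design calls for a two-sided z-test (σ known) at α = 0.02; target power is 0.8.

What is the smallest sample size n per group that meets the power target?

Set Φ(δ − 2.326) = 0.8; then δ − 2.326 = Φ⁻¹(0.8) = 0.842, giving δ = 3.168.
(For δ > 0 the lower-tail rejection region contributes negligibly to power, so the one-term inversion is standard.)
δ = d·√(n/2) ⇒ n = 2(δ/d)² = 2 × (3.168 / 0.83)² = 29.14.
Round up to the next whole unit.

n = 30 per group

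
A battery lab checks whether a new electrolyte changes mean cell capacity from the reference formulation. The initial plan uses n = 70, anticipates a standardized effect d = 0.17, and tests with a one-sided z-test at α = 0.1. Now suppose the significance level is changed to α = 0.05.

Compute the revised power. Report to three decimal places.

Power ≈ 0.412

δ = d·√n = 0.17 × √70 = 1.4223 (unchanged). New critical value: z_{0.05} = 1.645.
Revised power = Φ(δ − 1.645) = Φ(-0.223) = 0.4120.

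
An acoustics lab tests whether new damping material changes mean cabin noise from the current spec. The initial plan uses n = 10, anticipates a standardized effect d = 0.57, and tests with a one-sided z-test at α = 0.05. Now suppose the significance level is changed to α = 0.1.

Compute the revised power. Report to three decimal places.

Power ≈ 0.699

δ = d·√n = 0.57 × √10 = 1.8025 (unchanged). New critical value: z_{0.1} = 1.282.
Revised power = P(Z > 1.282 − δ) = Φ(0.521) = 0.6988.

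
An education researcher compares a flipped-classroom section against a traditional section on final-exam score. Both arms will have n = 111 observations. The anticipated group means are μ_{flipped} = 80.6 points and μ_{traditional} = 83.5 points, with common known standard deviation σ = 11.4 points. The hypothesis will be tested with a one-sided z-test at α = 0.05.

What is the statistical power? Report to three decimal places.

Power ≈ 0.599

Standardized effect: d = |μ_{flipped} − μ_{traditional}| / σ = |80.6 − 83.5| / 11.4 = 0.2544
Noncentrality parameter: δ = d·√(n/2) = 0.2544 × √(111/2) = 1.8951
One-sided α = 0.05 → critical value z_{0.05} = 1.645.
Power = P(Z > 1.645 − δ) = Φ(0.250) = 0.5988.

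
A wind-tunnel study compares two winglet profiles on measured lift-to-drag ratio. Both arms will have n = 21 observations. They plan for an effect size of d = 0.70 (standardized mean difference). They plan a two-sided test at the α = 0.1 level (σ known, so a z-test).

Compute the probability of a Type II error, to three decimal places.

β ≈ 0.266

Noncentrality parameter: λ = d·√(n/2) = 0.70 × √(21/2) = 2.2683
Critical value for a two-sided test at α = 0.1: z_{α/2} = 1.645.
Power = Φ(λ − 1.645) + Φ(−λ − 1.645) = Φ(0.623) + Φ(-3.913) = 0.7335 + 0.0000 = 0.7335.
Type II error: β = 1 − power = 1 − 0.7335 = 0.2665.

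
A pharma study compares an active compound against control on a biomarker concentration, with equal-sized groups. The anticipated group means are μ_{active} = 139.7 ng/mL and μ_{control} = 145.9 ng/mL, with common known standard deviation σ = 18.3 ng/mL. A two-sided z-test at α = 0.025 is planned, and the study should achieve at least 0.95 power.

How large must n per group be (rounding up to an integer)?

Standardized effect: d = |μ_{active} − μ_{control}| / σ = |139.7 − 145.9| / 18.3 = 0.3388
Set Φ(δ − 2.241) = 0.95; then δ − 2.241 = Φ⁻¹(0.95) = 1.645, giving δ = 3.886.
(For δ > 0 the lower-tail rejection region contributes negligibly to power, so the one-term inversion is standard.)
δ = d·√(n/2) ⇒ n = 2(δ/d)² = 2 × (3.886 / 0.3388)² = 263.16.
Round up to the next whole unit.

n = 264 per group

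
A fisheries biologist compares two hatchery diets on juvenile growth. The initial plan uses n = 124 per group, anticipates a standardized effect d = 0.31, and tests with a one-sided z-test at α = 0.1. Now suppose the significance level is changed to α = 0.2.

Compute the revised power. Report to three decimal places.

δ = d·√(n/2) = 0.31 × √(124/2) = 2.4409 (unchanged). New critical value: z_{0.2} = 0.842.
Revised power = Φ(δ − 0.842) = Φ(1.599) = 0.9451.

Power ≈ 0.945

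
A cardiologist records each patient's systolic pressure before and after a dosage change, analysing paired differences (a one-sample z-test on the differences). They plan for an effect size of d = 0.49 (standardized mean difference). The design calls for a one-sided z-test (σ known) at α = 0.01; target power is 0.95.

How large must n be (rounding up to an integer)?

Set Φ(δ − 2.326) = 0.95; then δ − 2.326 = Φ⁻¹(0.95) = 1.645, giving δ = 3.971.
δ = d·√n ⇒ n = (δ/d)² = (3.971 / 0.49)² = 65.68.
Round up to the next whole unit.

n = 66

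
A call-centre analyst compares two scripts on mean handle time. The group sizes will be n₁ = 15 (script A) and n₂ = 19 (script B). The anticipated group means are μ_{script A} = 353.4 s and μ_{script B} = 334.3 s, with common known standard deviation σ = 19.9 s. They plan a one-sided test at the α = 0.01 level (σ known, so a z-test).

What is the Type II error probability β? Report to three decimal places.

Standardized effect: d = |μ_{script A} − μ_{script B}| / σ = |353.4 − 334.3| / 19.9 = 0.9598
Noncentrality parameter: δ = d / √(1/n₁ + 1/n₂) = 0.9598 / √(1/15 + 1/19) = 2.7788
Critical value for a one-sided test at α = 0.01: z_α = 2.326.
Power = P(Z > 2.326 − δ) = Φ(0.452) = 0.6745.
Type II error: β = 1 − power = 1 − 0.6745 = 0.3255.

β ≈ 0.325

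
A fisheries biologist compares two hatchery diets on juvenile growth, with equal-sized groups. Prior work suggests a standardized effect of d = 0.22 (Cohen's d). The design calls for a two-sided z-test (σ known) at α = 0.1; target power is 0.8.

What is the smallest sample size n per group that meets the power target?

Set Φ(δ − 1.645) = 0.8; then δ − 1.645 = Φ⁻¹(0.8) = 0.842, giving δ = 2.486.
(Ignoring the negligible lower-tail rejection probability gives the usual closed-form inversion.)
δ = d·√(n/2) ⇒ n = 2(δ/d)² = 2 × (2.486 / 0.22)² = 255.48.
Round up to the next whole unit.

n = 256 per group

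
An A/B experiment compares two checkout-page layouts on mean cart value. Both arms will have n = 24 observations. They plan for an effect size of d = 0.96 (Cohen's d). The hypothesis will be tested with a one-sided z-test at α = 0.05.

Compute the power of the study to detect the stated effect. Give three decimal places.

Power ≈ 0.954

Noncentrality parameter: δ = d·√(n/2) = 0.96 × √(24/2) = 3.3255
Critical value for a one-sided test at α = 0.05: z_α = 1.645.
Power = P(Z > 1.645 − δ) = Φ(1.681) = 0.9536.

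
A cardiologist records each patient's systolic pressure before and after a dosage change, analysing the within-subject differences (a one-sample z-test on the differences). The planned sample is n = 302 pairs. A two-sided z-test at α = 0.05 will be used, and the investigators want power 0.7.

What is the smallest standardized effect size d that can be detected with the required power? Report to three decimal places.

Need Φ(δ − 1.960) = 0.7, so δ = 1.960 + 0.524 = 2.484.
(Lower-tail contribution to power is negligible for δ > 0.)
δ = d·√n ⇒ d = δ/√n = 2.484/√302 = 0.1430.

d ≈ 0.143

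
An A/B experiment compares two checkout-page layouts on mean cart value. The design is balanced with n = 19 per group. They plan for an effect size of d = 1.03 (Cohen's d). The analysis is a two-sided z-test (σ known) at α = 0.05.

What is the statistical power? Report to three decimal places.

Noncentrality parameter: δ = d·√(n/2) = 1.03 × √(19/2) = 3.1747
Two-sided α = 0.05 → critical value z_{0.025} = 1.960.
Power = Φ(δ − 1.960) + Φ(−δ − 1.960) = Φ(1.215) + Φ(-5.135) = 0.8878 + 0.0000 = 0.8878.

Power ≈ 0.888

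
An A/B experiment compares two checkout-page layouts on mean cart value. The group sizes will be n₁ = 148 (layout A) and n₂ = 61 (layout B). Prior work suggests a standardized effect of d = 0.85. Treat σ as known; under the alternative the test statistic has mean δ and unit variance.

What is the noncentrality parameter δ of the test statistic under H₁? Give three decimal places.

δ ≈ 5.587

δ = d / √(1/n₁ + 1/n₂) = 0.85 / √(1/148 + 1/61) = 5.5865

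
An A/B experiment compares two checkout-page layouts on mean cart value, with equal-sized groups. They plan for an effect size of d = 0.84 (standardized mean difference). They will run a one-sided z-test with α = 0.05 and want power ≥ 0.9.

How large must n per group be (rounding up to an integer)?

n = 25 per group

For power 0.9 need Φ(δ − z_{0.05}) = 0.9, so δ = z_{0.05} + z_{0.10} = 1.645 + 1.282 = 2.926.
δ = d·√(n/2) ⇒ n = 2(δ/d)² = 2 × (2.926 / 0.84)² = 24.27.
Round up to the next whole unit.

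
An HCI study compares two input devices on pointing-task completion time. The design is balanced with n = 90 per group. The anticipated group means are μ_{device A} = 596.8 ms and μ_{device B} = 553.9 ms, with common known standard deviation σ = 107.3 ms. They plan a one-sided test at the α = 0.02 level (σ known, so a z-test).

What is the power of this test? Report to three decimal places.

Standardized effect: d = |μ_{device A} − μ_{device B}| / σ = |596.8 − 553.9| / 107.3 = 0.3998
Noncentrality parameter: δ = d·√(n/2) = 0.3998 × √(90/2) = 2.6820
One-sided α = 0.02 → critical value z_{0.02} = 2.054.
Power = P(Z > 2.054 − δ) = Φ(0.628) = 0.7351.

Power ≈ 0.735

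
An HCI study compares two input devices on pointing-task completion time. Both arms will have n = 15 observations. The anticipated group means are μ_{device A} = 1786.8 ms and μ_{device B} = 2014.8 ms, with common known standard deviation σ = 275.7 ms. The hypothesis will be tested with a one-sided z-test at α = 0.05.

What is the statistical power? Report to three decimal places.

Power ≈ 0.732

Standardized effect: d = |μ_{device A} − μ_{device B}| / σ = |1786.8 − 2014.8| / 275.7 = 0.8270
Noncentrality parameter: δ = d·√(n/2) = 0.8270 × √(15/2) = 2.2648
Critical value for a one-sided test at α = 0.05: z_α = 1.645.
Power = P(Z > 1.645 − δ) = Φ(0.620) = 0.7324.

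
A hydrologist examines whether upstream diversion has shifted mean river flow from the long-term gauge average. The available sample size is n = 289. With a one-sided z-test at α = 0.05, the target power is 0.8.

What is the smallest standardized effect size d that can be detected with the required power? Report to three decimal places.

Need Φ(δ − 1.645) = 0.8, so δ = 1.645 + 0.842 = 2.486.
δ = d·√n ⇒ d = δ/√n = 2.486/√289 = 0.1463.

d ≈ 0.146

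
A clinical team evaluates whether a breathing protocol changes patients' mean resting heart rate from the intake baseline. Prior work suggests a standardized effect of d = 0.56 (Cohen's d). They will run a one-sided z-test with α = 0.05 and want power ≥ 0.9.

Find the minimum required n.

n = 28

Set Φ(δ − 1.645) = 0.9; then δ − 1.645 = Φ⁻¹(0.9) = 1.282, giving δ = 2.926.
δ = d·√n ⇒ n = (δ/d)² = (2.926 / 0.56)² = 27.31.
Rounding up, n = 28.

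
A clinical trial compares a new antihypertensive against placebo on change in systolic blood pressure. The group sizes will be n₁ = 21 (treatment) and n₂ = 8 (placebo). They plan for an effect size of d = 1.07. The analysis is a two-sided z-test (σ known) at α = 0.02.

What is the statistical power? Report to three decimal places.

Power ≈ 0.598

Noncentrality parameter: δ = d / √(1/n₁ + 1/n₂) = 1.07 / √(1/21 + 1/8) = 2.5754
Critical value for a two-sided test at α = 0.02: z_{α/2} = 2.326.
Power = Φ(δ − 2.326) + Φ(−δ − 2.326) = Φ(0.249) + Φ(-4.902) = 0.5983 + 0.0000 = 0.5983.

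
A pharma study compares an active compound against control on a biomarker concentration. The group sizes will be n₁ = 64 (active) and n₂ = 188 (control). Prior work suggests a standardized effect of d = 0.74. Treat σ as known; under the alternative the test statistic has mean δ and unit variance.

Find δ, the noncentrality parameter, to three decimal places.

δ ≈ 5.113

δ = d / √(1/n₁ + 1/n₂) = 0.74 / √(1/64 + 1/188) = 5.1133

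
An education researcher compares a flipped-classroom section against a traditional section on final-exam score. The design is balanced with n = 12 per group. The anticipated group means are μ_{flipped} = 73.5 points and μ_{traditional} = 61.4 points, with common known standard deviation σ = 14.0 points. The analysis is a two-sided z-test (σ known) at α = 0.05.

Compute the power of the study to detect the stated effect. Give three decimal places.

Standardized effect: d = |μ_{flipped} − μ_{traditional}| / σ = |73.5 − 61.4| / 14.0 = 0.8643
Noncentrality parameter: λ = d·√(n/2) = 0.8643 × √(12/2) = 2.1171
Critical value for a two-sided test at α = 0.05: z_{α/2} = 1.960.
Power = Φ(λ − 1.960) + Φ(−λ − 1.960) = Φ(0.157) + Φ(-4.077) = 0.5624 + 0.0000 = 0.5624.

Power ≈ 0.562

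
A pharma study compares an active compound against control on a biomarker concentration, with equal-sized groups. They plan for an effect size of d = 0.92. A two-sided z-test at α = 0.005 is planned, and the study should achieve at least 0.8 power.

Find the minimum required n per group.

n = 32 per group

For power 0.8 need Φ(δ − z_{0.0025}) = 0.8, so δ = z_{0.0025} + z_{0.20} = 2.807 + 0.842 = 3.649.
(Ignoring the negligible lower-tail rejection probability gives the usual closed-form inversion.)
δ = d·√(n/2) ⇒ n = 2(δ/d)² = 2 × (3.649 / 0.92)² = 31.46.
Rounding up, n = 32 per group.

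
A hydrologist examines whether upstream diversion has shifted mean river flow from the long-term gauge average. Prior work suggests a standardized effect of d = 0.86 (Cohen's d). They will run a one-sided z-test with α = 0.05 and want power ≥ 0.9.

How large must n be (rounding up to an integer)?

Set Φ(δ − 1.645) = 0.9; then δ − 1.645 = Φ⁻¹(0.9) = 1.282, giving δ = 2.926.
δ = d·√n ⇒ n = (δ/d)² = (2.926 / 0.86)² = 11.58.
Round up to the next whole unit.

n = 12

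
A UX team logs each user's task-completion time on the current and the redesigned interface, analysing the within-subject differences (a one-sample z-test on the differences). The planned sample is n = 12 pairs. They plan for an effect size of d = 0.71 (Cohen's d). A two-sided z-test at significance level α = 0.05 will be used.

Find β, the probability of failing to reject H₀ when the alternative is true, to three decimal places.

β ≈ 0.309

Noncentrality parameter: δ = d·√n = 0.71 × √12 = 2.4595
Critical value for a two-sided test at α = 0.05: z_{α/2} = 1.960.
Power = Φ(δ − 1.960) + Φ(−δ − 1.960) = Φ(0.500) + Φ(-4.419) = 0.6913 + 0.0000 = 0.6913.
Type II error: β = 1 − power = 1 − 0.6913 = 0.3087.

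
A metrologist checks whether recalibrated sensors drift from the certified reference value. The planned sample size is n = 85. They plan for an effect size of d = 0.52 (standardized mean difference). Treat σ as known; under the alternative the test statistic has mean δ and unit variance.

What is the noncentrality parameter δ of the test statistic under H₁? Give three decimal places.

δ = d·√n = 0.52 × √85 = 4.7942

δ ≈ 4.794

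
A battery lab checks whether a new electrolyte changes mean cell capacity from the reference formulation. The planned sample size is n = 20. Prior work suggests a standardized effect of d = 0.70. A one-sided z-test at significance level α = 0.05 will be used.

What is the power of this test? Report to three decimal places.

Noncentrality parameter: δ = d·√n = 0.70 × √20 = 3.1305
One-sided α = 0.05 → critical value z_{0.05} = 1.645.
Power = P(Z > 1.645 − δ) = Φ(1.486) = 0.9313.

Power ≈ 0.931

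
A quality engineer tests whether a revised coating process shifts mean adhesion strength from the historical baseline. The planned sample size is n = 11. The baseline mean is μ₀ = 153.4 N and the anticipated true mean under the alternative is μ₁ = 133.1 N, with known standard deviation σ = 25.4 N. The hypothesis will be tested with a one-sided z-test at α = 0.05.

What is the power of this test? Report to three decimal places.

Power ≈ 0.843

Standardized effect: d = |μ₁ − μ₀| / σ = |133.1 − 153.4| / 25.4 = 0.7992
Noncentrality parameter: λ = d·√n = 0.7992 × √11 = 2.6507
One-sided α = 0.05 → critical value z_{0.05} = 1.645.
Power = Φ(λ − 1.645) = Φ(1.006) = 0.8428.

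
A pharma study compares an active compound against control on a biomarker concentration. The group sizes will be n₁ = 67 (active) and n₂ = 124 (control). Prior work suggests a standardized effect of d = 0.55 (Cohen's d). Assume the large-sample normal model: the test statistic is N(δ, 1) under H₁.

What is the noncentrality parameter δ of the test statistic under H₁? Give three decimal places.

δ ≈ 3.627

The noncentrality parameter scales effect size by the design's sample-size factor: δ = d / √(1/n₁ + 1/n₂) = 0.55 / √(1/67 + 1/124) = 3.6274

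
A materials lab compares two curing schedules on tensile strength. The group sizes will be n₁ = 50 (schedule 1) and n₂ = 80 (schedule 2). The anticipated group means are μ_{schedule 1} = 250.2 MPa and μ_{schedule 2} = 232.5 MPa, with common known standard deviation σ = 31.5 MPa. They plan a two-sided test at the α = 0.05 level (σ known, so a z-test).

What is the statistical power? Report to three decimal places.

Standardized effect: d = |μ_{schedule 1} − μ_{schedule 2}| / σ = |250.2 − 232.5| / 31.5 = 0.5619
Noncentrality parameter: δ = d / √(1/n₁ + 1/n₂) = 0.5619 / √(1/50 + 1/80) = 3.1169
Critical value for a two-sided test at α = 0.05: z_{α/2} = 1.960.
Power = Φ(δ − 1.960) + Φ(−δ − 1.960) = Φ(1.157) + Φ(-5.077) = 0.8763 + 0.0000 = 0.8763.

Power ≈ 0.876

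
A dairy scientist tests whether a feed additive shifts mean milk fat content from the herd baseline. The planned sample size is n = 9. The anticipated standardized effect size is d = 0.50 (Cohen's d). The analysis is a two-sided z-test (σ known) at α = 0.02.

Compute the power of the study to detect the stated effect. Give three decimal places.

Power ≈ 0.204

Noncentrality parameter: δ = d·√n = 0.50 × √9 = 1.5000
Two-sided α = 0.02 → critical value z_{0.01} = 2.326.
Power = Φ(δ − 2.326) + Φ(−δ − 2.326) = Φ(-0.826) + Φ(-3.826) = 0.2043 + 0.0001 = 0.2044.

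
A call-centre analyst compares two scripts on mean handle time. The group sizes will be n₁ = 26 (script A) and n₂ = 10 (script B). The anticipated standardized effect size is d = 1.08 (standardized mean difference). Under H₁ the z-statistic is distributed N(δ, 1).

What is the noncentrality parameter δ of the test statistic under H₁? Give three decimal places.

δ = d / √(1/n₁ + 1/n₂) = 1.08 / √(1/26 + 1/10) = 2.9024

δ ≈ 2.902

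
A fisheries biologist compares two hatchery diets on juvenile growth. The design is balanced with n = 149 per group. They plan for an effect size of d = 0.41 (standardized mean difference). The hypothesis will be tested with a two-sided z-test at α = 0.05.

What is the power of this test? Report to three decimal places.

Noncentrality parameter: δ = d·√(n/2) = 0.41 × √(149/2) = 3.5388
Two-sided α = 0.05 → critical value z_{0.025} = 1.960.
Power = Φ(δ − 1.960) + Φ(−δ − 1.960) = Φ(1.579) + Φ(-5.499) = 0.9428 + 0.0000 = 0.9428.

Power ≈ 0.943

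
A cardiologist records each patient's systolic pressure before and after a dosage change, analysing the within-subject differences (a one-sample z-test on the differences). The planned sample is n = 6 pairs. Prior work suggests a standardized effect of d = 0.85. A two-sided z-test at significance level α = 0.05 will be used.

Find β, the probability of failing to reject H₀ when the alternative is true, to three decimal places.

β ≈ 0.451

Noncentrality parameter: δ = d·√n = 0.85 × √6 = 2.0821
Critical value for a two-sided test at α = 0.05: z_{α/2} = 1.960.
Power = Φ(δ − 1.960) + Φ(−δ − 1.960) = Φ(0.122) + Φ(-4.042) = 0.5486 + 0.0000 = 0.5486.
Type II error: β = 1 − power = 1 − 0.5486 = 0.4514.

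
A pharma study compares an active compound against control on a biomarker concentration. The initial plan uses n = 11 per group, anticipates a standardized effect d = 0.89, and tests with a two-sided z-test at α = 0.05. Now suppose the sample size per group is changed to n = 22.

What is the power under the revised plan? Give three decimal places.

Power ≈ 0.839

With n = 22 per group: δ = d·√(n/2) = 0.89 × √(22/2) = 2.9518. Critical value z_{0.025} = 1.960.
Revised power = Φ(δ − 1.960) + Φ(−δ − 1.960) = Φ(0.992) + Φ(-4.912) = 0.8394 + 0.0000 = 0.8394.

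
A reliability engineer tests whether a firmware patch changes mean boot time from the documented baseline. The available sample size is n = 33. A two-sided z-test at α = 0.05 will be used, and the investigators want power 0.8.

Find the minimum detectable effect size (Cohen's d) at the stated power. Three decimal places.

Need Φ(δ − 1.960) = 0.8, so δ = 1.960 + 0.842 = 2.802.
(The second rejection-region term Φ(−δ − z_{α/2}) is negligible and dropped.)
δ = d·√n ⇒ d = δ/√n = 2.802/√33 = 0.4877.

d ≈ 0.488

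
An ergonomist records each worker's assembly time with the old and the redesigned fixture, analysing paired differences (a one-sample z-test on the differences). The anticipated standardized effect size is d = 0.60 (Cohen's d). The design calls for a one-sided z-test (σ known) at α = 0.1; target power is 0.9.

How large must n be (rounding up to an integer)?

n = 19

For power 0.9 need Φ(δ − z_{0.1}) = 0.9, so δ = z_{0.1} + z_{0.10} = 1.282 + 1.282 = 2.563.
δ = d·√n ⇒ n = (δ/d)² = (2.563 / 0.60)² = 18.25.
Round up to the next whole unit.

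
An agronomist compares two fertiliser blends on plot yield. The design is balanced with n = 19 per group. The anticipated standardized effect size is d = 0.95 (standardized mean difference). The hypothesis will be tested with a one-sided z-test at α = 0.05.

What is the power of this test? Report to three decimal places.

Noncentrality parameter: δ = d·√(n/2) = 0.95 × √(19/2) = 2.9281
Critical value for a one-sided test at α = 0.05: z_α = 1.645.
Power = P(Z > 1.645 − δ) = Φ(1.283) = 0.9003.

Power ≈ 0.900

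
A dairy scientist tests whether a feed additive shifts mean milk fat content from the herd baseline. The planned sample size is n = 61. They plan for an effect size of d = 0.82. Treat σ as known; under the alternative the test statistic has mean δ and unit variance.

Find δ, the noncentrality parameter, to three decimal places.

δ ≈ 6.404

The noncentrality parameter scales effect size by the design's sample-size factor: δ = d·√n = 0.82 × √61 = 6.4044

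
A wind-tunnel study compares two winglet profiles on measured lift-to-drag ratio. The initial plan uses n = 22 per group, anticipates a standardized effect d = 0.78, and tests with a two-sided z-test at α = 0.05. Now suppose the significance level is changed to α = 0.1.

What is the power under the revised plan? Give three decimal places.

δ = d·√(n/2) = 0.78 × √(22/2) = 2.5870 (unchanged). New critical value: z_{0.05} = 1.645.
Revised power = Φ(δ − 1.645) + Φ(−δ − 1.645) = Φ(0.942) + Φ(-4.232) = 0.8269 + 0.0000 = 0.8269.

Power ≈ 0.827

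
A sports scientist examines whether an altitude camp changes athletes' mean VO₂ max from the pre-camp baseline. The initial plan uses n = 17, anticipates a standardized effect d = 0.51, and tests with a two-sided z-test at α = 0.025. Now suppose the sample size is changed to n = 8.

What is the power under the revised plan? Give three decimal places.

Power ≈ 0.212

With n = 8: δ = d·√n = 0.51 × √8 = 1.4425. Critical value z_{0.0125} = 2.241.
Revised power = Φ(δ − 2.241) + Φ(−δ − 2.241) = Φ(-0.799) + Φ(-3.684) = 0.2122 + 0.0001 = 0.2123.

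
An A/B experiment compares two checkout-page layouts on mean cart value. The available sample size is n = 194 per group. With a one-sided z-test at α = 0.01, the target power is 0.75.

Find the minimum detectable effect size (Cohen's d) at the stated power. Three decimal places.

d ≈ 0.305

Need Φ(δ − 2.326) = 0.75, so δ = 2.326 + 0.674 = 3.001.
δ = d·√(n/2) ⇒ d = δ/√(n/2) = 3.001/√(194/2) = 0.3047.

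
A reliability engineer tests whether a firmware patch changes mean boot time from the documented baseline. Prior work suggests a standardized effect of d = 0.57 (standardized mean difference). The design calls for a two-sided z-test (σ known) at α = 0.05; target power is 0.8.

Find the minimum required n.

For power 0.8 need Φ(δ − z_{0.025}) = 0.8, so δ = z_{0.025} + z_{0.20} = 1.960 + 0.842 = 2.802.
(The Φ(−δ − z_{α/2}) term is vanishingly small for δ > 0 and is dropped in the standard sample-size formula.)
δ = d·√n ⇒ n = (δ/d)² = (2.802 / 0.57)² = 24.16.
Round up to the next whole unit.

n = 25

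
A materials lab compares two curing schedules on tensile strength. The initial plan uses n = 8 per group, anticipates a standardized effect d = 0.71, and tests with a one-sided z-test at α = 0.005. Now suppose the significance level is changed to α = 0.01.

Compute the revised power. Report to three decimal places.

Power ≈ 0.182

δ = d·√(n/2) = 0.71 × √(8/2) = 1.4200 (unchanged). New critical value: z_{0.01} = 2.326.
Revised power = Φ(δ − 2.326) = Φ(-0.906) = 0.1824.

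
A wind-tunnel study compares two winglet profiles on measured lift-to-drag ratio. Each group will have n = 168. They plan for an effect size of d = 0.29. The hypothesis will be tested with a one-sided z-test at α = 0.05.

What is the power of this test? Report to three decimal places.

Power ≈ 0.844

Noncentrality parameter: δ = d·√(n/2) = 0.29 × √(168/2) = 2.6579
One-sided α = 0.05 → critical value z_{0.05} = 1.645.
Power = P(Z > 1.645 − δ) = Φ(1.013) = 0.8445.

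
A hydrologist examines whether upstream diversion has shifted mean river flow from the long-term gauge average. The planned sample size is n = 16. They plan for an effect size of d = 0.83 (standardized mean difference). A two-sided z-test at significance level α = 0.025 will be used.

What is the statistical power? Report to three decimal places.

Noncentrality parameter: δ = d·√n = 0.83 × √16 = 3.3200
Two-sided α = 0.025 → critical value z_{0.0125} = 2.241.
Power = Φ(δ − 2.241) + Φ(−δ − 2.241) = Φ(1.079) + Φ(-5.561) = 0.8596 + 0.0000 = 0.8596.

Power ≈ 0.860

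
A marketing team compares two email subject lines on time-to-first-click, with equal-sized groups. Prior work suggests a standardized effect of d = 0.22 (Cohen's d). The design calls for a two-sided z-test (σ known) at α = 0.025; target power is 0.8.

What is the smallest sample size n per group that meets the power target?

For power 0.8 need Φ(δ − z_{0.0125}) = 0.8, so δ = z_{0.0125} + z_{0.20} = 2.241 + 0.842 = 3.083.
(The Φ(−δ − z_{α/2}) term is vanishingly small for δ > 0 and is dropped in the standard sample-size formula.)
δ = d·√(n/2) ⇒ n = 2(δ/d)² = 2 × (3.083 / 0.22)² = 392.77.
Round up to the next whole unit.

n = 393 per group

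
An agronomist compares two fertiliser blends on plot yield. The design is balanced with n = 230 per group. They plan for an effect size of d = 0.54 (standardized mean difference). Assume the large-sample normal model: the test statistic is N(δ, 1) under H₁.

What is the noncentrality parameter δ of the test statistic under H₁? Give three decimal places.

δ = d·√(n/2) = 0.54 × √(230/2) = 5.7909

δ ≈ 5.791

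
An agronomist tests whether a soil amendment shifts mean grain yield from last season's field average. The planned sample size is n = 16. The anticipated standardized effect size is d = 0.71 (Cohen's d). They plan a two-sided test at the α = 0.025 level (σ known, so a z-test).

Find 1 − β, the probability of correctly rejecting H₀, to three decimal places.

Power ≈ 0.725

Noncentrality parameter: δ = d·√n = 0.71 × √16 = 2.8400
Two-sided α = 0.025 → critical value z_{0.0125} = 2.241.
Power = Φ(δ − 2.241) + Φ(−δ − 2.241) = Φ(0.599) + Φ(-5.081) = 0.7253 + 0.0000 = 0.7253.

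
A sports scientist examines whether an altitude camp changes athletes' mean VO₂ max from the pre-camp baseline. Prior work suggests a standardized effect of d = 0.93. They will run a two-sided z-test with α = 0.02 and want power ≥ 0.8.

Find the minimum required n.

Set Φ(δ − 2.326) = 0.8; then δ − 2.326 = Φ⁻¹(0.8) = 0.842, giving δ = 3.168.
(For δ > 0 the lower-tail rejection region contributes negligibly to power, so the one-term inversion is standard.)
δ = d·√n ⇒ n = (δ/d)² = (3.168 / 0.93)² = 11.60.
Round up to the next whole unit.

n = 12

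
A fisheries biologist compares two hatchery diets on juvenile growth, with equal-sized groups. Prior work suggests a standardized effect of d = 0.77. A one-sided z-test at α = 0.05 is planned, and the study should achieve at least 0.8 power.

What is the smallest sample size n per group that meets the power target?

n = 21 per group

For power 0.8 need Φ(δ − z_{0.05}) = 0.8, so δ = z_{0.05} + z_{0.20} = 1.645 + 0.842 = 2.486.
δ = d·√(n/2) ⇒ n = 2(δ/d)² = 2 × (2.486 / 0.77)² = 20.86.
Round up to the next whole unit.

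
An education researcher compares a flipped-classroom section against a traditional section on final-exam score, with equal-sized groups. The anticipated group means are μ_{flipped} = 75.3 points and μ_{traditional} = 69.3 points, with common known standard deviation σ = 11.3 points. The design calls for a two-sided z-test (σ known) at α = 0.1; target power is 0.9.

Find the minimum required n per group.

n = 61 per group

Standardized effect: d = |μ_{flipped} − μ_{traditional}| / σ = |75.3 − 69.3| / 11.3 = 0.5310
For power 0.9 need Φ(δ − z_{0.05}) = 0.9, so δ = z_{0.05} + z_{0.10} = 1.645 + 1.282 = 2.926.
(Ignoring the negligible lower-tail rejection probability gives the usual closed-form inversion.)
δ = d·√(n/2) ⇒ n = 2(δ/d)² = 2 × (2.926 / 0.5310)² = 60.75.
Rounding up, n = 61 per group.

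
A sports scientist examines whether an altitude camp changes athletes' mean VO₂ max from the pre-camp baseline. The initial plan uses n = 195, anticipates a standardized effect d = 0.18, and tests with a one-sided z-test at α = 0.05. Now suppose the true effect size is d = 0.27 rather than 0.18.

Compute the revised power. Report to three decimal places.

With d = 0.27: δ = d·√n = 0.27 × √195 = 3.7703. Critical value z_{0.05} = 1.645.
Revised power = Φ(δ − 1.645) = Φ(2.125) = 0.9832.

Power ≈ 0.983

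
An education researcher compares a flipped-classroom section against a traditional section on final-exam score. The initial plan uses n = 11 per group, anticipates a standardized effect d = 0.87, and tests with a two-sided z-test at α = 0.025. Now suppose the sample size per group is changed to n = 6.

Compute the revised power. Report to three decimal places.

Power ≈ 0.231

With n = 6 per group: δ = d·√(n/2) = 0.87 × √(6/2) = 1.5069. Critical value z_{0.0125} = 2.241.
Revised power = Φ(δ − 2.241) + Φ(−δ − 2.241) = Φ(-0.735) + Φ(-3.748) = 0.2313 + 0.0001 = 0.2314.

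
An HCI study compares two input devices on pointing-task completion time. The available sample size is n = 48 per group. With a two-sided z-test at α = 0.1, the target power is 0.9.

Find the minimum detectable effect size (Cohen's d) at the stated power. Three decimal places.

Required noncentrality: δ = z_{0.05} + z_{0.10} = 1.645 + 1.282 = 2.926.
(The second rejection-region term Φ(−δ − z_{α/2}) is negligible and dropped.)
δ = d·√(n/2) ⇒ d = δ/√(n/2) = 2.926/√(48/2) = 0.5973.

d ≈ 0.597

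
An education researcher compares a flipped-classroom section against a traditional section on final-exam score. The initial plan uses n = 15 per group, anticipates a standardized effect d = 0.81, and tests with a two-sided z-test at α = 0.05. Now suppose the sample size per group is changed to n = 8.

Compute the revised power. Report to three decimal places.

Power ≈ 0.367

With n = 8 per group: δ = d·√(n/2) = 0.81 × √(8/2) = 1.6200. Critical value z_{0.025} = 1.960.
Revised power = Φ(δ − 1.960) + Φ(−δ − 1.960) = Φ(-0.340) + Φ(-3.580) = 0.3669 + 0.0002 = 0.3671.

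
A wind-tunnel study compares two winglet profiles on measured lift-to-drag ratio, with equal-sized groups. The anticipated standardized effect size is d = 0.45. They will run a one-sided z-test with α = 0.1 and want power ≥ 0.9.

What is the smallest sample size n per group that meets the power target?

For power 0.9 need Φ(δ − z_{0.1}) = 0.9, so δ = z_{0.1} + z_{0.10} = 1.282 + 1.282 = 2.563.
δ = d·√(n/2) ⇒ n = 2(δ/d)² = 2 × (2.563 / 0.45)² = 64.88.
Round up to the next whole unit.

n = 65 per group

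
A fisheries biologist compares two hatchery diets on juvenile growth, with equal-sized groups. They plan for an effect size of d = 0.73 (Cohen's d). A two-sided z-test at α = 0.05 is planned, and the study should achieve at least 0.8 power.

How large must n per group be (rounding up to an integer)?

Set Φ(δ − 1.960) = 0.8; then δ − 1.960 = Φ⁻¹(0.8) = 0.842, giving δ = 2.802.
(Ignoring the negligible lower-tail rejection probability gives the usual closed-form inversion.)
δ = d·√(n/2) ⇒ n = 2(δ/d)² = 2 × (2.802 / 0.73)² = 29.46.
Round up to the next whole unit.

n = 30 per group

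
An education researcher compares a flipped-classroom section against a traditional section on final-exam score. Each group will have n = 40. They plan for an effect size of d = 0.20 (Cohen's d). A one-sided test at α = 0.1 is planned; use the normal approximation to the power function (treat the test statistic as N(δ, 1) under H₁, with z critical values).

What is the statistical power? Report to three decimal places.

Power ≈ 0.349

Noncentrality parameter: δ = d·√(n/2) = 0.20 × √(40/2) = 0.8944
One-sided α = 0.1 → critical value z_{0.1} = 1.282.
Power = Φ(δ − 1.282) = Φ(-0.387) = 0.3493.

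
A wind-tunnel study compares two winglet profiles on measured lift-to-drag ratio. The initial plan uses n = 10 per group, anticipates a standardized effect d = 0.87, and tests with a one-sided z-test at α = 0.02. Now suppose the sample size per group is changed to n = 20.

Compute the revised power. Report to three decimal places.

With n = 20 per group: δ = d·√(n/2) = 0.87 × √(20/2) = 2.7512. Critical value z_{0.02} = 2.054.
Revised power = P(Z > 2.054 − δ) = Φ(0.697) = 0.7572.

Power ≈ 0.757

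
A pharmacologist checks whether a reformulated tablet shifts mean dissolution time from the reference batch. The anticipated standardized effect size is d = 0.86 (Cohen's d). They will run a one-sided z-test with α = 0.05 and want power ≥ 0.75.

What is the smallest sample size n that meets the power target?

n = 8

Set Φ(δ − 1.645) = 0.75; then δ − 1.645 = Φ⁻¹(0.75) = 0.674, giving δ = 2.319.
δ = d·√n ⇒ n = (δ/d)² = (2.319 / 0.86)² = 7.27.
Rounding up, n = 8.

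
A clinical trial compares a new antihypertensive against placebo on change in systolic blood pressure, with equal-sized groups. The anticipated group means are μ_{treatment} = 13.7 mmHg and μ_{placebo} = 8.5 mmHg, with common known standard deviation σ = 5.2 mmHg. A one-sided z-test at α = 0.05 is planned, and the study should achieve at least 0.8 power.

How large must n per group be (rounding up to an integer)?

n = 13 per group

Standardized effect: d = |μ_{treatment} − μ_{placebo}| / σ = |13.7 − 8.5| / 5.2 = 1.0000
For power 0.8 need Φ(δ − z_{0.05}) = 0.8, so δ = z_{0.05} + z_{0.20} = 1.645 + 0.842 = 2.486.
δ = d·√(n/2) ⇒ n = 2(δ/d)² = 2 × (2.486 / 1.0000)² = 12.37.
Rounding up, n = 13 per group.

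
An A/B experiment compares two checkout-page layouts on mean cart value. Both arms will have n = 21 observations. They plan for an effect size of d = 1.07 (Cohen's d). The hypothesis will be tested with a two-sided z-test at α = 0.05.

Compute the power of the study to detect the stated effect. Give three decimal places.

Power ≈ 0.934

Noncentrality parameter: δ = d·√(n/2) = 1.07 × √(21/2) = 3.4672
Critical value for a two-sided test at α = 0.05: z_{α/2} = 1.960.
Power = Φ(δ − 1.960) + Φ(−δ − 1.960) = Φ(1.507) + Φ(-5.427) = 0.9341 + 0.0000 = 0.9341.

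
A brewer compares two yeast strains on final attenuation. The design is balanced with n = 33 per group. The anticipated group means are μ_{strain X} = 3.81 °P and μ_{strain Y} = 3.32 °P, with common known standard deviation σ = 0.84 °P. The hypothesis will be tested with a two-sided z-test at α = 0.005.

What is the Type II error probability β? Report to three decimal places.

Standardized effect: d = |μ_{strain X} − μ_{strain Y}| / σ = |3.81 − 3.32| / 0.84 = 0.5833
Noncentrality parameter: λ = d·√(n/2) = 0.5833 × √(33/2) = 2.3695
Critical value for a two-sided test at α = 0.005: z_{α/2} = 2.807.
Power = Φ(λ − 2.807) + Φ(−λ − 2.807) = Φ(-0.438) + Φ(-5.177) = 0.3309 + 0.0000 = 0.3309.
Type II error: β = 1 − power = 1 − 0.3309 = 0.6691.

β ≈ 0.669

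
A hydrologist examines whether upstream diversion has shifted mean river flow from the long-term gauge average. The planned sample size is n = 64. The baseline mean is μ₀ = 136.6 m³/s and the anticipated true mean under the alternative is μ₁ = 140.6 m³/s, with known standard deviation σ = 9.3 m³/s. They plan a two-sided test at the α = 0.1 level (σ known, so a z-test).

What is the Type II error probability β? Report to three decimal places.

Standardized effect: d = |μ₁ − μ₀| / σ = |140.6 − 136.6| / 9.3 = 0.4301
Noncentrality parameter: δ = d·√n = 0.4301 × √64 = 3.4409
Two-sided α = 0.1 → critical value z_{0.05} = 1.645.
Power = Φ(δ − 1.645) + Φ(−δ − 1.645) = Φ(1.796) + Φ(-5.086) = 0.9638 + 0.0000 = 0.9638.
Type II error: β = 1 − power = 1 − 0.9638 = 0.0362.

β ≈ 0.036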